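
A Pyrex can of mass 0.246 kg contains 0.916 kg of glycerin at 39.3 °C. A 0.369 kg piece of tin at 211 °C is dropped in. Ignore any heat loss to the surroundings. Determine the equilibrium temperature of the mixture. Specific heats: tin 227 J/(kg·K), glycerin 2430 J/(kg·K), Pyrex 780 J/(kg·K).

T_f ≈ 45.0 °C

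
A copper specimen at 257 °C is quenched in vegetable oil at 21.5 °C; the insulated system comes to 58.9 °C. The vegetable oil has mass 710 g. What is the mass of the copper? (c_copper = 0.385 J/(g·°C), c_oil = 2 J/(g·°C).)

Setting the total heat transfer to zero:
m×0.385×(58.9 − 257) + 710×2×(58.9 − 21.5) = 0
-76.27 m = -53108
m = -53108/-76.27 ≈ 696.3 g

m ≈ 696 g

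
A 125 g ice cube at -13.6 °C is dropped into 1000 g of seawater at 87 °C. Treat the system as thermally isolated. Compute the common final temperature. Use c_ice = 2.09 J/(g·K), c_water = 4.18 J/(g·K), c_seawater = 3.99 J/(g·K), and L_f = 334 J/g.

T_f ≈ 66.9 °C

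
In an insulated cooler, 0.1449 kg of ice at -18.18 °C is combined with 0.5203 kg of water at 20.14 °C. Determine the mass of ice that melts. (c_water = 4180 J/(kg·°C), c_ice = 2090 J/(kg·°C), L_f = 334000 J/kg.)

Cooling the water to 0 °C releases 0.5203·4180·20.14 = 43802 J.
Of that, 0.1449·2090·18.18 = 5505.6 J goes to bring the ice to 0 °C, leaving 38296 J.
Melting all 0.1449 kg of ice would need 0.1449·334000 = 48397 J.
That's not enough to melt it all — equilibrium is at 0 °C with ice remaining.
m_melted·334000 = 38296  ⇒  m_melted ≈ 0.1147 kg.

m_melted ≈ 0.115 kg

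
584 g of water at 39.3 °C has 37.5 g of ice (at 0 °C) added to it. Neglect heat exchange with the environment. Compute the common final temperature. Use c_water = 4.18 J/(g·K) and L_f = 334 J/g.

T_f ≈ 32.1 °C

Taking heat into each body as positive, Σ m c ΔT = 0:
melt ice: 37.5×334 = 12525
  meltwater 0→T: 37.5×4.18×T = 156.75 T
  water cools: 584×4.18×(T − 39.3) = 2441.1(T − 39.3)
2597.9 T = 95936 − 12525 = 83411
T ≈ 32.11 °C — above 0 °C, consistent with complete melting.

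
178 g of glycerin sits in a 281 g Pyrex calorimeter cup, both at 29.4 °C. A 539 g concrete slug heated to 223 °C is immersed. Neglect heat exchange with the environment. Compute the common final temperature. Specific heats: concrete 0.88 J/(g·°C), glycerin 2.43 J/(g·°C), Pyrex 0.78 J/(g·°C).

Net heat exchanged in the isolated system is zero:
539·0.88·(T − 223) + 178·2.43·(T − 29.4) + 281·0.78·(T − 29.4) = 0
474.32(T − 223) + 432.54(T − 29.4) + 219.18(T − 29.4) = 0
(474.32 + 432.54 + 219.18) T = 474.32·223 + 432.54·29.4 + 219.18·29.4
T = 124934/1126 ≈ 110.95 °C

T_f ≈ 110.9 °C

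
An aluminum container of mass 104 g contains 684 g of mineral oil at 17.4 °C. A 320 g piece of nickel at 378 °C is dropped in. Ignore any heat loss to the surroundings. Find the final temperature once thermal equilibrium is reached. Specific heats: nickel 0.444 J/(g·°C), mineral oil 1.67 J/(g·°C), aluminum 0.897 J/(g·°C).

Heat gained plus heat lost sum to zero:
320*0.444*(T − 378) + 684*1.67*(T − 17.4) + 104*0.897*(T − 17.4) = 0
142.08(T − 378) + 1142.3(T − 17.4) + 93.29(T − 17.4) = 0
1377.6 T = 75205
T = 75205/1377.6 ≈ 54.59 °C

T_f ≈ 54.6 °C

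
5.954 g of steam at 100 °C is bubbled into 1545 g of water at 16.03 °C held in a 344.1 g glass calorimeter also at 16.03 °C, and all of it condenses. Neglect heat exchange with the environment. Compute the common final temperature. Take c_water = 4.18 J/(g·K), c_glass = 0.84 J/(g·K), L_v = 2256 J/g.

T_f ≈ 18.3 °C

Taking heat into each body as positive, Σ m c ΔT = 0:
latent heat released on condensation: 5.954×2256 = 13432
  condensed water 100 °C→T: 24.89(T − 100)
  water warms: 1545×4.18×(T − 16.03) = 6458.1(T − 16.03)
  glass cup: 344.1×0.84×(T − 16.03) = 289.04(T − 16.03)
6772 T = 13432 + 2488.8 + 108157 = 124078
T ≈ 18.32 °C — below 100 °C, confirming all the steam condensed.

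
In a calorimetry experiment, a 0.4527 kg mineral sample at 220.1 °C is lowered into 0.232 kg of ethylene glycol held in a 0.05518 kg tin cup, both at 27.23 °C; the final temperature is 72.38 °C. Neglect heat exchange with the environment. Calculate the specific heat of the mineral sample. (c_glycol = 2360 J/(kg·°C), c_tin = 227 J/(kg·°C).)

Setting the total heat transfer to zero:
0.4527×c×(72.38 − 220.1) + 0.232×2360×(72.38 − 27.23) + 0.05518×227×(72.38 − 27.23) = 0
-66.87 c = -25286
c = -25286/-66.87 ≈ 378.1 J/(kg·°C)

c ≈ 378 J/(kg·°C)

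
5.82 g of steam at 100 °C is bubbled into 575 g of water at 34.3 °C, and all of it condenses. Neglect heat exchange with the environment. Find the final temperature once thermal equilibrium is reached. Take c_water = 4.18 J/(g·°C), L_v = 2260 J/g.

T_f ≈ 40.4 °C

Setting the total heat transfer to zero:
condense steam: −5.82×2260 = −13153; condensed water 100 °C→T: 24.33(T − 100); water warms: 575×4.18×(T − 34.3) = 2403.5(T − 34.3)
2427.8 T = 13153 + 2432.8 + 82440 = 98026
T ≈ 40.38 °C (< 100 °C, so full condensation is consistent).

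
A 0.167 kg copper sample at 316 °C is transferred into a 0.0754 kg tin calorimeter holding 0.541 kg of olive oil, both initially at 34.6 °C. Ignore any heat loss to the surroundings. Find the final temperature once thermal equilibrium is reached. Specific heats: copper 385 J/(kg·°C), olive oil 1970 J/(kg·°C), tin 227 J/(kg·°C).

Net heat exchanged in the isolated system is zero:
0.167*385*(T − 316) + 0.541*1970*(T − 34.6) + 0.0754*227*(T − 34.6) = 0
(64.3 + 1065.8 + 17.12) T = 64.3*316 + 1065.8*34.6 + 17.12*34.6
T = 57785 / 1147.2 = 50.4 °C

T_f ≈ 50.4 °C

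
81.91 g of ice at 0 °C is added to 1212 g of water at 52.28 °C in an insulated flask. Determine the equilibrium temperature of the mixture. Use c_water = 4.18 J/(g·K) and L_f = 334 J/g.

Heat gained plus heat lost sum to zero:
fusion: m_ice L_f = 81.91·334 = 27358; warm the meltwater: 342.38 T; water cools: 1212·4.18·(T − 52.28) = 5066.2(T − 52.28)
5408.5 T = 264859 − 27358 = 237501
T ≈ 43.91 °C. Since T > 0 °C, the all-ice-melts assumption holds.

T_f ≈ 43.9 °C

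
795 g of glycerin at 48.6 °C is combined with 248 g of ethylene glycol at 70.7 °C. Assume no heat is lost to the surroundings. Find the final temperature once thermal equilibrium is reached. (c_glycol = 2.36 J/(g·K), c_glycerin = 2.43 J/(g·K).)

Set heat shed by the hot body equal to heat absorbed by the cold body:
248*2.36*(70.7 − T) = 795*2.43*(T − 48.6)
585.28(70.7 − T) = 1931.9(T − 48.6)
2517.1 T = 135267  ⇒  T ≈ 53.74 °C

T_f ≈ 53.7 °C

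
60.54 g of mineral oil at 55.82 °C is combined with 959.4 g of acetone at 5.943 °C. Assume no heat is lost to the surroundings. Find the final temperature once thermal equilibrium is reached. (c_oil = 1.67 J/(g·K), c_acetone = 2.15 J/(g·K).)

T_f ≈ 8.3 °C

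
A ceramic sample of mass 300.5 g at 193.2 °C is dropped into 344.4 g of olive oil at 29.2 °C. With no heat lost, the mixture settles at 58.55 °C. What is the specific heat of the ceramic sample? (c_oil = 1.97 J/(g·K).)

c ≈ 0.492 J/(g·K)

Heat lost by the ceramic sample = heat gained by the oil:
300.5×c×(193.2 − 58.55) = 344.4×1.97×(58.55 − 29.2)
40462 c = 19913  ⇒  c ≈ 0.4921 J/(g·K)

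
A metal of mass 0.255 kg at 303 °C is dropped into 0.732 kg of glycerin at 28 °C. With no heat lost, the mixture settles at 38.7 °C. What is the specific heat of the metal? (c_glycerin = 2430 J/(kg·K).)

Heat lost by the metal = heat gained by the glycerin:
0.255·c·(303 − 38.7) = 0.732·2430·(38.7 − 28)
67.4 c = 19033  ⇒  c ≈ 282.4 J/(kg·K)

c ≈ 282 J/(kg·K)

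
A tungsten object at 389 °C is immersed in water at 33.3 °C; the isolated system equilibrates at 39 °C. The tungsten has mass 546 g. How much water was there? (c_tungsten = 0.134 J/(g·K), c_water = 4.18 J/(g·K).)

m ≈ 1070 g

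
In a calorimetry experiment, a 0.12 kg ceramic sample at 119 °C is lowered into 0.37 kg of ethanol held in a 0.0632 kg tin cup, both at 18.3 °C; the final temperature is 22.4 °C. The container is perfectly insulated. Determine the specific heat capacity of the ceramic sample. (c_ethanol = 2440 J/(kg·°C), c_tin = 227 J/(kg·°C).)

c ≈ 324 J/(kg·°C)

Setting the total heat transfer to zero:
0.12×c×(22.4 − 119) + 0.37×2440×(22.4 − 18.3) + 0.0632×227×(22.4 − 18.3) = 0
-11.59 c = -3760.3
c = -3760.3/-11.59 ≈ 324.4 J/(kg·°C)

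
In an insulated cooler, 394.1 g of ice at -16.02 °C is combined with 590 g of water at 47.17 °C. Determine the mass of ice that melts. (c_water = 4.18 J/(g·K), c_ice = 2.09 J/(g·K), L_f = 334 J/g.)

m_melted ≈ 309 g

Water can give up m c ΔT = 590×4.18×47.17 = 116331 J before reaching 0 °C.
Of that, 394.1×2.09×16.02 = 13195 J goes to bring the ice to 0 °C, leaving 103135 J.
Fully melting the ice requires m_ice L_f = 394.1×334 = 131629 J.
That's not enough to melt it all — equilibrium is at 0 °C with ice remaining.
Mass melted = 103135/334 ≈ 308.8 g.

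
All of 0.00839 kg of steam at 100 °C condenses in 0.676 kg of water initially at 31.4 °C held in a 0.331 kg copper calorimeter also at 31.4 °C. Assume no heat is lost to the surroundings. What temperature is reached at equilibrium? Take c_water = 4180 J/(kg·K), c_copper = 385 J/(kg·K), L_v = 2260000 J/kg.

T_f ≈ 38.6 °C

Heat gained plus heat lost sum to zero:
latent heat released on condensation: 0.00839·2260000 = 18961; condensed water 100 °C→T: 35.07(T − 100); water warms: 0.676·4180·(T − 31.4) = 2825.7(T − 31.4); copper cup: 0.331·385·(T − 31.4) = 127.44(T − 31.4)
2988.2 T = 18961 + 3507 + 92728 = 115196
T ≈ 38.55 °C (< 100 °C, so full condensation is consistent).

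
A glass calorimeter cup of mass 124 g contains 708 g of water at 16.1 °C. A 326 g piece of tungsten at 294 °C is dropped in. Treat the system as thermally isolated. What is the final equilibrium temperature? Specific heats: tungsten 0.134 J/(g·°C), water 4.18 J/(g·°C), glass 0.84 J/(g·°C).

T_f ≈ 20.0 °C

Heat gained plus heat lost sum to zero:
326*0.134*(T − 294) + 708*4.18*(T − 16.1) + 124*0.84*(T − 16.1) = 0
43.68(T − 294) + 2959.4(T − 16.1) + 104.16(T − 16.1) = 0
3107.3 T = 62167
T = 62167/3107.3 ≈ 20.01 °C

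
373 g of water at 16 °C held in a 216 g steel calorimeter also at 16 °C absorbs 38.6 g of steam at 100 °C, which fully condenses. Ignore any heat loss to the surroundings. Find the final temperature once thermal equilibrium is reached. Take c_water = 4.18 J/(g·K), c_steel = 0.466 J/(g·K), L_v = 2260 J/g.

Net heat exchanged in the isolated system is zero:
condense steam: −38.6·2260 = −87236; condensed water 100 °C→T: 161.35(T − 100); original water: 1559.1(T − 16); steel cup: 216·0.466·(T − 16) = 100.66(T − 16)
1821.1 T = 87236 + 16135 + 26557 = 129928
T ≈ 71.34 °C, under the boiling point, so the assumption holds.

T_f ≈ 71.3 °C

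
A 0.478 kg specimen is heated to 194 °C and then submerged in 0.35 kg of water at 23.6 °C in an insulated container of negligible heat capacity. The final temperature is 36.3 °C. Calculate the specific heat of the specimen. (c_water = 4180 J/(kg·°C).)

c ≈ 246 J/(kg·°C)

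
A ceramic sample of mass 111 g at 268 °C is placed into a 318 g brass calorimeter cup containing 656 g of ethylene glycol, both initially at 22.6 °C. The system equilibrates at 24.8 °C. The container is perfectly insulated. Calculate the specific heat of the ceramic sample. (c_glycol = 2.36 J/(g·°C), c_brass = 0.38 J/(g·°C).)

Setting the total heat transfer to zero:
111×c×(24.8 − 268) + 656×2.36×(24.8 − 22.6) + 318×0.38×(24.8 − 22.6) = 0
-26995 c = -3671.8
c = -3671.8/-26995 ≈ 0.136 J/(g·°C)

c ≈ 0.136 J/(g·°C)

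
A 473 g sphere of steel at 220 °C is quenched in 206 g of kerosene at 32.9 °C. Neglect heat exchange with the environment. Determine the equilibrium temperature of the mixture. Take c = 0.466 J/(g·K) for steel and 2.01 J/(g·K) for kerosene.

T_f ≈ 97.9 °C

T_f is the heat-capacity-weighted average of the initial temperatures:
T_f = (220.42×220 + 414.06×32.9) / (220.42 + 414.06)
    = 62115 / 634.48 ≈ 97.90 °C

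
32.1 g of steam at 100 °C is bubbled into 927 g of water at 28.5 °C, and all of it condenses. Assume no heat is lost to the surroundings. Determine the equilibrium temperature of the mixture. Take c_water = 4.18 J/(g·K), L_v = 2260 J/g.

Taking heat into each body as positive, Σ m c ΔT = 0:
condense steam: −32.1·2260 = −72546
  condensed water 100 °C→T: 134.18(T − 100)
  original water: 3874.9(T − 28.5)
4009 T = 72546 + 13418 + 110434 = 196397
T ≈ 48.99 °C, under the boiling point, so the assumption holds.

T_f ≈ 49.0 °C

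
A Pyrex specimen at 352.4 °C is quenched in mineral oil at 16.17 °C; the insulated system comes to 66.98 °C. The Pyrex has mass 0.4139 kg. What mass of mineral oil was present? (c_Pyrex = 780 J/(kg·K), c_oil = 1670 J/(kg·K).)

Let T be the final temperature. ΣQ_i = 0:
0.4139·780·(66.98 − 352.4) + m·1670·(66.98 − 16.17) = 0
84853 m = 92146
m = 92146/84853 ≈ 1.086 kg

m ≈ 1.09 kg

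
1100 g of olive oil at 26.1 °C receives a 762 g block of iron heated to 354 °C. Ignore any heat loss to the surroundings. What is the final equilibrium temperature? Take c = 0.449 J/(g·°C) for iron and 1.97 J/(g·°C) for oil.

T_f ≈ 70.8 °C

T_f = Σ m_i c_i T_i / Σ m_i c_i:
T_f = (342.14×354 + 2167×26.1) / (342.14 + 2167)
    = 177676 / 2509.1 ≈ 70.81 °C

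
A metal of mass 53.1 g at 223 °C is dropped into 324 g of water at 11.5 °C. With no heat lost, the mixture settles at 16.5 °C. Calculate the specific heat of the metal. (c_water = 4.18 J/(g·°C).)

c ≈ 0.618 J/(g·°C)

Heat gained plus heat lost sum to zero:
53.1×c×(16.5 − 223) + 324×4.18×(16.5 − 11.5) = 0
-10965 c = -6771.6
c = -6771.6/-10965 ≈ 0.6176 J/(g·°C)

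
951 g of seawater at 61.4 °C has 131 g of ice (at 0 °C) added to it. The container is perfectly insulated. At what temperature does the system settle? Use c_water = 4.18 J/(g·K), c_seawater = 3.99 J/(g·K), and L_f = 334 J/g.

T_f ≈ 43.6 °C

Heat gained plus heat lost sum to zero:
latent heat to melt: 131·334 = 43754
  meltwater 0→T: 131·4.18·T = 547.58 T
  seawater cools: 951·3.99·(T − 61.4) = 3794.5(T − 61.4)
4342.1 T = 232982 − 43754 = 189228
T ≈ 43.58 °C (positive, so assuming full melt was valid).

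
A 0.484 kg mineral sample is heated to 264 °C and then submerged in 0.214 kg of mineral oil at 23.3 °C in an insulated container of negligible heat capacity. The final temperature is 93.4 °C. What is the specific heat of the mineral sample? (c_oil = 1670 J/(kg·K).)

Heat lost by the mineral sample = heat gained by the oil:
0.484×c×(264 − 93.4) = 0.214×1670×(93.4 − 23.3)
82.57 c = 25052  ⇒  c ≈ 303.4 J/(kg·K)

c ≈ 303 J/(kg·K)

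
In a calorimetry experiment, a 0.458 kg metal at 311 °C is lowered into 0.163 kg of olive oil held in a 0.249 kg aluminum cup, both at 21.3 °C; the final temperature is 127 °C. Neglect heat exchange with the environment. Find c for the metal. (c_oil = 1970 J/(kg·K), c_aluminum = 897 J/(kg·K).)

Let T be the final temperature. ΣQ_i = 0:
0.458·c·(127 − 311) + 0.163·1970·(127 − 21.3) + 0.249·897·(127 − 21.3) = 0
-84.27 c = -57550
c = -57550/-84.27 ≈ 682.9 J/(kg·K)

c ≈ 683 J/(kg·K)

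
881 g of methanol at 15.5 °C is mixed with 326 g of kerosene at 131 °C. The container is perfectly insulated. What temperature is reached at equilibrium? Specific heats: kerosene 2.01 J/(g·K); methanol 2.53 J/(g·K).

Net heat exchanged in the isolated system is zero:
326·2.01·(T − 131) + 881·2.53·(T − 15.5) = 0
655.26(T − 131) + 2228.9(T − 15.5) = 0
2884.2 T = 120387
T ≈ 41.74 °C

T_f ≈ 41.7 °C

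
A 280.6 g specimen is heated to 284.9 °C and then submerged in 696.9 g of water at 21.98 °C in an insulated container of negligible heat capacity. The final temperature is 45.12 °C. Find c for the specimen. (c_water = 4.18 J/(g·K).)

c ≈ 1 J/(g·K)

m_s c (T_s − T_f) = m_water c_water (T_f − T_0):
280.6·c·(284.9 − 45.12) = 696.9·4.18·(45.12 − 21.98)
67282 c = 67408  ⇒  c ≈ 1.002 J/(g·K)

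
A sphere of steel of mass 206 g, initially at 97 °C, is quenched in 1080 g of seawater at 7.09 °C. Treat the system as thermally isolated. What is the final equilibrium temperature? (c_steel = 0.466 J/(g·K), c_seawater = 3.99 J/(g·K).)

T_f is the heat-capacity-weighted average of the initial temperatures:
T_f = (96·97 + 4309.2·7.09) / (96 + 4309.2)
    = 39864 / 4405.2 ≈ 9.05 °C

T_f ≈ 9.0 °C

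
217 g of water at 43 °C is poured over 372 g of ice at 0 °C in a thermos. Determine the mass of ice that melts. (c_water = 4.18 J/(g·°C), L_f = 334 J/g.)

m_melted ≈ 117 g

Cooling the water to 0 °C releases 217·4.18·43 = 39004 J.
Fully melting the ice requires m_ice L_f = 372·334 = 124248 J.
39004 J < 124248 J, so only part of the ice melts and the system sits at 0 °C.
Mass melted = 39004/334 ≈ 116.8 g.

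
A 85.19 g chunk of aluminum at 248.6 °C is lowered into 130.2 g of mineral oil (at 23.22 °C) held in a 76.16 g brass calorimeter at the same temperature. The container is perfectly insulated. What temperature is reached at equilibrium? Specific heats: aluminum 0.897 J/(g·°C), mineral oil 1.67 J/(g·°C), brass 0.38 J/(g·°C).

Heat gained plus heat lost sum to zero:
85.19×0.897×(T − 248.6) + 130.2×1.67×(T − 23.22) + 76.16×0.38×(T − 23.22) = 0
322.79 T = 24718
T = 24718/322.79 ≈ 76.58 °C

T_f ≈ 76.6 °C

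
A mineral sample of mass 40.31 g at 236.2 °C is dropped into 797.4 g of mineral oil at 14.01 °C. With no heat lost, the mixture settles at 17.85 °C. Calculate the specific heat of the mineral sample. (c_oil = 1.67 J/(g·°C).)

c ≈ 0.581 J/(g·°C)

Heat lost by the mineral sample = heat gained by the oil:
40.31·c·(236.2 − 17.85) = 797.4·1.67·(17.85 − 14.01)
8801.7 c = 5113.6  ⇒  c ≈ 0.581 J/(g·°C)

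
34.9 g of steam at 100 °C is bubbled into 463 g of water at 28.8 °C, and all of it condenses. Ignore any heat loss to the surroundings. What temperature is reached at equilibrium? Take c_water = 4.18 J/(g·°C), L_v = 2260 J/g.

T_f ≈ 71.7 °C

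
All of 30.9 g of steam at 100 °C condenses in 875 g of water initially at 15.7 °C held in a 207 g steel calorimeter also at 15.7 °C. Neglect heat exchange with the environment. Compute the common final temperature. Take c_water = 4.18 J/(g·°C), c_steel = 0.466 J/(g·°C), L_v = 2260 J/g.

T_f ≈ 36.5 °C

Taking heat into each body as positive, Σ m c ΔT = 0:
latent heat released on condensation: 30.9×2260 = 69834; condensate cools 100→T: 30.9×4.18×(T − 100) = 129.16(T − 100); water warms: 875×4.18×(T − 15.7) = 3657.5(T − 15.7); cup: 96.46(T − 15.7)
3883.1 T = 69834 + 12916 + 58937 = 141687
T ≈ 36.49 °C (< 100 °C, so full condensation is consistent).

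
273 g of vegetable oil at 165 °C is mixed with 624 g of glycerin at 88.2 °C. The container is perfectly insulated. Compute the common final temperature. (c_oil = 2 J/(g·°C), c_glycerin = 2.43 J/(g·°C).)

T_f ≈ 108.5 °C

T_f = Σ m_i c_i T_i / Σ m_i c_i:
T_f = (546*165 + 1516.3*88.2) / (546 + 1516.3)
    = 223829 / 2062.3 ≈ 108.53 °C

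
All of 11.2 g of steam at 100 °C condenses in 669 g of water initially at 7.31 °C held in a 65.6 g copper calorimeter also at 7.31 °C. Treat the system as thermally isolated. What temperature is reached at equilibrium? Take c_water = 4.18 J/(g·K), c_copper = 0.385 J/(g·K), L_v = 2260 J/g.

T_f ≈ 17.6 °C

Heat gained plus heat lost sum to zero:
latent heat released on condensation: 11.2·2260 = 25312
  condensate cools 100→T: 11.2·4.18·(T − 100) = 46.82(T − 100)
  original water: 2796.4(T − 7.31)
  cup: 25.26(T − 7.31)
2868.5 T = 25312 + 4681.6 + 20626 = 50620
T ≈ 17.65 °C — below 100 °C, confirming all the steam condensed.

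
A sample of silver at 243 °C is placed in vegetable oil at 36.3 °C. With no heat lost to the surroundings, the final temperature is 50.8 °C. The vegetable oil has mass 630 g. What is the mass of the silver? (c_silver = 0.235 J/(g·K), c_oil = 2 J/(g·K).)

m ≈ 404 g

Heat lost by the silver = heat gained by the oil:
m·0.235·(243 − 50.8) = 630·2·(50.8 − 36.3)
45.17 m = 18270  ⇒  m ≈ 404.5 g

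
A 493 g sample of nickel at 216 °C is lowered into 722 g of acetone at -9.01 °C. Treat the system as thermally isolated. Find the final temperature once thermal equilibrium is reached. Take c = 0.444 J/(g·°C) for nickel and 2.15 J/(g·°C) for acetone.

T_f ≈ 18.8 °C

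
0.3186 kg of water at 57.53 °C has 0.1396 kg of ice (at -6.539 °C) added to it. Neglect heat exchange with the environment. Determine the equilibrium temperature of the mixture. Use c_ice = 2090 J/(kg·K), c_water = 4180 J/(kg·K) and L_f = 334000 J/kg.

T_f ≈ 14.7 °C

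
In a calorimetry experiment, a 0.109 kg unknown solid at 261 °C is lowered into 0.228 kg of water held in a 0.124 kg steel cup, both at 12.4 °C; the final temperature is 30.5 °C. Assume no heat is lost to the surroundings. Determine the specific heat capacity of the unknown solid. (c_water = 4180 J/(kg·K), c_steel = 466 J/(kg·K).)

Energy conservation, ΣQ = 0:
0.109×c×(30.5 − 261) + 0.228×4180×(30.5 − 12.4) + 0.124×466×(30.5 − 12.4) = 0
-25.12 c = -18296
c = -18296/-25.12 ≈ 728.2 J/(kg·K)

c ≈ 728 J/(kg·K)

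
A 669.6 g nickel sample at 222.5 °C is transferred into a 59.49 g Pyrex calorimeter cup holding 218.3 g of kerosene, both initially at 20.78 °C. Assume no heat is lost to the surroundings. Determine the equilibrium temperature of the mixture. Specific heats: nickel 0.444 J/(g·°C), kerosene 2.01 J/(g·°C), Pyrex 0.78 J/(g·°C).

T_f ≈ 97.4 °C

Heat gained plus heat lost sum to zero:
669.6*0.444*(T − 222.5) + 218.3*2.01*(T − 20.78) + 59.49*0.78*(T − 20.78) = 0
297.3(T − 222.5) + 438.78(T − 20.78) + 46.4(T − 20.78) = 0
(297.3 + 438.78 + 46.4) T = 297.3*222.5 + 438.78*20.78 + 46.4*20.78
T = 76232/782.49 ≈ 97.42 °C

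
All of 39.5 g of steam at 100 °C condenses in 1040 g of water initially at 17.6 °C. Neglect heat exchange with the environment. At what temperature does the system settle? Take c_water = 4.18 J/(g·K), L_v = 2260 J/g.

Setting the total heat transfer to zero:
condense steam: −39.5×2260 = −89270; condensed water 100 °C→T: 165.11(T − 100); water warms: 1040×4.18×(T − 17.6) = 4347.2(T − 17.6)
4512.3 T = 89270 + 16511 + 76511 = 182292
T ≈ 40.40 °C — below 100 °C, confirming all the steam condensed.

T_f ≈ 40.4 °C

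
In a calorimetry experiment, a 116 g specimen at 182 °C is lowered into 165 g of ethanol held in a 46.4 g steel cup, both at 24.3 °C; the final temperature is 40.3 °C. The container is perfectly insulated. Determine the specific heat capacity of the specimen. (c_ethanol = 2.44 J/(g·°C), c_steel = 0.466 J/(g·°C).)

c ≈ 0.413 J/(g·°C)

Taking heat into each body as positive, Σ m c ΔT = 0:
116·c·(40.3 − 182) + 165·2.44·(40.3 − 24.3) + 46.4·0.466·(40.3 − 24.3) = 0
-16437 c = -6787.6
c = -6787.6/-16437 ≈ 0.4129 J/(g·°C)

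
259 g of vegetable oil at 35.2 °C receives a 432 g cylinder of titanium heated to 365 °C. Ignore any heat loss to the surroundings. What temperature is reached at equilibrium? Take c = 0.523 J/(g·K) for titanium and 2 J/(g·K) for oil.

Setting the total heat transfer to zero:
432*0.523*(T − 365) + 259*2*(T − 35.2) = 0
225.94(T − 365) + 518(T − 35.2) = 0
(225.94 + 518) T = 225.94*365 + 518*35.2
T = 100700 / 743.94 = 135 °C

T_f ≈ 135.4 °C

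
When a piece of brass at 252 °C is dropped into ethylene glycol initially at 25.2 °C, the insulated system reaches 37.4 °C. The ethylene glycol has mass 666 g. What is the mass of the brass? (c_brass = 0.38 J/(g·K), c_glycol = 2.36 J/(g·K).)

m ≈ 235 g

Heat gained plus heat lost sum to zero:
m·0.38·(37.4 − 252) + 666·2.36·(37.4 − 25.2) = 0
-81.55 m = -19175
m = -19175/-81.55 ≈ 235.1 g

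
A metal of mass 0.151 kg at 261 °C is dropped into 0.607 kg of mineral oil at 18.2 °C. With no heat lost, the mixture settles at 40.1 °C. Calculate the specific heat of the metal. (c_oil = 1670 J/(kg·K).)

Conservation of energy gives ΣQ = 0:
0.151×c×(40.1 − 261) + 0.607×1670×(40.1 − 18.2) = 0
-33.36 c = -22200
c = -22200/-33.36 ≈ 665.5 J/(kg·K)

c ≈ 666 J/(kg·K)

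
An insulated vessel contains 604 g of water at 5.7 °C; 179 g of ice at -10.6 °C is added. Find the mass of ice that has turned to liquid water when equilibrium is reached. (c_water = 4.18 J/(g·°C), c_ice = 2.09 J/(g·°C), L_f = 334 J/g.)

m_melted ≈ 31.2 g

Water can give up m c ΔT = 604·4.18·5.7 = 14391 J before reaching 0 °C.
Warming the ice to 0 °C takes 179·2.09·10.6 = 3965.6 J, leaving 10425 J for melting.
Fully melting the ice requires m_ice L_f = 179·334 = 59786 J.
10425 J < 59786 J, so only part of the ice melts and the system sits at 0 °C.
m_melt = 10425 / L_f = 31.21 g.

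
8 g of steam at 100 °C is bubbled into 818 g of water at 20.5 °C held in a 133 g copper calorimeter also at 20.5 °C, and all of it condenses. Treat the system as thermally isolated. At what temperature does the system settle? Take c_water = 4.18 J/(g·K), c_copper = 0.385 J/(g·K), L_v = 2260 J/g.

T_f ≈ 26.4 °C

Heat gained plus heat lost sum to zero:
latent heat released on condensation: 8·2260 = 18080
  condensed water 100 °C→T: 33.44(T − 100)
  original water: 3419.2(T − 20.5)
  cup: 51.2(T − 20.5)
3503.9 T = 18080 + 3344 + 71144 = 92568
T ≈ 26.42 °C, under the boiling point, so the assumption holds.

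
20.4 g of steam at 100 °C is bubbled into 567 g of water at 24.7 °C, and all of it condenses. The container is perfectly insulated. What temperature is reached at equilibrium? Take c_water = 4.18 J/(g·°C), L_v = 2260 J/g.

Conservation of energy gives ΣQ = 0:
steam→water at 100 °C releases m L_v = 20.4·2260 = 46104
  condensed water 100 °C→T: 85.27(T − 100)
  water warms: 567·4.18·(T − 24.7) = 2370.1(T − 24.7)
2455.3 T = 46104 + 8527.2 + 58540 = 113172
T ≈ 46.09 °C — below 100 °C, confirming all the steam condensed.

T_f ≈ 46.1 °C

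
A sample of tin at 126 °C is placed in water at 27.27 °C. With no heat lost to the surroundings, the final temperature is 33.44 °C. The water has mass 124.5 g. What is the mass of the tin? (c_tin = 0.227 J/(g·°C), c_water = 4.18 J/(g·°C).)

m ≈ 153 g

|Q_tin| = |Q_water|:
m×0.227×(126 − 33.44) = 124.5×4.18×(33.44 − 27.27)
21.01 m = 3210.9  ⇒  m ≈ 152.8 g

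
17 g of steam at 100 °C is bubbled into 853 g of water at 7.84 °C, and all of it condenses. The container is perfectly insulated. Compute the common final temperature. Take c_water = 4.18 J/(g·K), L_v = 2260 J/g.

Taking heat into each body as positive, Σ m c ΔT = 0:
latent heat released on condensation: 17·2260 = 38420; condensate cools 100→T: 17·4.18·(T − 100) = 71.06(T − 100); original water: 3565.5(T − 7.84)
3636.6 T = 38420 + 7106 + 27954 = 73480
T ≈ 20.21 °C (< 100 °C, so full condensation is consistent).

T_f ≈ 20.2 °C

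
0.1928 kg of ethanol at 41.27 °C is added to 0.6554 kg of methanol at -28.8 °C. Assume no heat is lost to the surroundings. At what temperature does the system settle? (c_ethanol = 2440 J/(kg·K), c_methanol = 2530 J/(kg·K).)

T_f ≈ -13.3 °C

Heat lost by the ethanol equals heat gained by the methanol:
0.1928×2440×(41.27 − T) = 0.6554×2530×(T − (-28.8))
470.43(41.27 − T) = 1658.2(T − (-28.8))
2128.6 T = -28340  ⇒  T ≈ -13.31 °C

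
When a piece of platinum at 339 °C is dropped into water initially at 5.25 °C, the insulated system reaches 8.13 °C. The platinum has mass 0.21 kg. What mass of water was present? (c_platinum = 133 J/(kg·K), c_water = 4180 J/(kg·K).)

Heat gained plus heat lost sum to zero:
0.21·133·(8.13 − 339) + m·4180·(8.13 − 5.25) = 0
12038 m = 9241.2
m = 9241.2/12038 ≈ 0.7676 kg

m ≈ 0.768 kg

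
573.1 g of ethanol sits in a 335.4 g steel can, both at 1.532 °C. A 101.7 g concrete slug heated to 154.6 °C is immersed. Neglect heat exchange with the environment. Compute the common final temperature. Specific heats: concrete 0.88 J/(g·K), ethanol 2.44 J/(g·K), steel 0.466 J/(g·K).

T_f ≈ 9.9 °C

Conservation of energy gives ΣQ = 0:
101.7×0.88×(T − 154.6) + 573.1×2.44×(T − 1.532) + 335.4×0.466×(T − 1.532) = 0
1644.2 T = 16218
T ≈ 9.86 °C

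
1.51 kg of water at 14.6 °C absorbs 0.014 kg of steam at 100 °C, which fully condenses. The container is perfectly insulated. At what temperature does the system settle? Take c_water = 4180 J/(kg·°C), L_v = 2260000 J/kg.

T_f ≈ 20.4 °C

Energy conservation, ΣQ = 0:
condense steam: −0.014×2260000 = −31640; condensed water 100 °C→T: 58.52(T − 100); water warms: 1.51×4180×(T − 14.6) = 6311.8(T − 14.6)
6370.3 T = 31640 + 5852 + 92152 = 129644
T ≈ 20.35 °C, under the boiling point, so the assumption holds.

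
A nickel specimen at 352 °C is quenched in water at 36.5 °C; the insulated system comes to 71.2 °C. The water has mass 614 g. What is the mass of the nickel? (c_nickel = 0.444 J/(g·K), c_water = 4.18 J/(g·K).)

Heat gained plus heat lost sum to zero:
m×0.444×(71.2 − 352) + 614×4.18×(71.2 − 36.5) = 0
-124.68 m = -89058
m = -89058/-124.68 ≈ 714.3 g

m ≈ 714 g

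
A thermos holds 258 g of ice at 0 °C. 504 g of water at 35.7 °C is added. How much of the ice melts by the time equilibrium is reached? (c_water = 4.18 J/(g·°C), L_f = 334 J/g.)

m_melted ≈ 225 g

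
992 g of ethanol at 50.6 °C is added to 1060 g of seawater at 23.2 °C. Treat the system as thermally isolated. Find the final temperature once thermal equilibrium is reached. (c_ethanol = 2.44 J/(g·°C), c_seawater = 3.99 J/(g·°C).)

T_f ≈ 33.2 °C

With ΣQ=0 the equilibrium temperature is the m·c-weighted mean:
T_f = (2420.5*50.6 + 4229.4*23.2) / (2420.5 + 4229.4)
    = 220598 / 6649.9 ≈ 33.17 °C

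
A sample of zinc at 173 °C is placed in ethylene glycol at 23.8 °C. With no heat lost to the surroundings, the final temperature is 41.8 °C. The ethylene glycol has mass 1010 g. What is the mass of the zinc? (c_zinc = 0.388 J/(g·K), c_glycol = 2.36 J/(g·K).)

m ≈ 843 g

Heat lost by the zinc = heat gained by the glycol:
m·0.388·(173 − 41.8) = 1010·2.36·(41.8 − 23.8)
50.91 m = 42905  ⇒  m ≈ 842.8 g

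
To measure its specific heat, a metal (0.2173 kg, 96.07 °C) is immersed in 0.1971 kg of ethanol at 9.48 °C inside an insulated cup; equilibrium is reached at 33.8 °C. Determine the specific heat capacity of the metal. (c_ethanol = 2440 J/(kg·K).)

m_s c (T_s − T_f) = m_ethanol c_ethanol (T_f − T_0):
0.2173×c×(96.07 − 33.8) = 0.1971×2440×(33.8 − 9.48)
13.53 c = 11696  ⇒  c ≈ 864.4 J/(kg·K)

c ≈ 864 J/(kg·K)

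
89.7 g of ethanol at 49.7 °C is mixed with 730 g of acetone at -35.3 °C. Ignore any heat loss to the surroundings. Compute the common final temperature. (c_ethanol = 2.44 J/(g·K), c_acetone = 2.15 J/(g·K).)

T_f ≈ -24.9 °C

Net heat exchanged in the isolated system is zero:
89.7·2.44·(T − 49.7) + 730·2.15·(T − (-35.3)) = 0
218.87(T − 49.7) + 1569.5(T − (-35.3)) = 0
(218.87 + 1569.5) T = 218.87·49.7 + 1569.5·(-35.3)
T ≈ -24.90 °C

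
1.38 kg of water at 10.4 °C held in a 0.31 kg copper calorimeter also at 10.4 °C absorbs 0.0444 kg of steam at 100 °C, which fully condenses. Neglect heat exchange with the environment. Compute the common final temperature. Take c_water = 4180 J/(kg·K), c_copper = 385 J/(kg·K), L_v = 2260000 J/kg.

Setting the total heat transfer to zero:
latent heat released on condensation: 0.0444·2260000 = 100344
  condensate cools 100→T: 0.0444·4180·(T − 100) = 185.59(T − 100)
  original water: 5768.4(T − 10.4)
  cup: 119.35(T − 10.4)
6073.3 T = 100344 + 18559 + 61233 = 180136
T ≈ 29.66 °C — below 100 °C, confirming all the steam condensed.

T_f ≈ 29.7 °C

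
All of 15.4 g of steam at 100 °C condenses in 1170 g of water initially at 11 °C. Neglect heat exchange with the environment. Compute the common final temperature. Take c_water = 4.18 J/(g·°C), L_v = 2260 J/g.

Energy conservation, ΣQ = 0:
steam→water at 100 °C releases m L_v = 15.4×2260 = 34804; condensed water 100 °C→T: 64.37(T − 100); water warms: 1170×4.18×(T − 11) = 4890.6(T − 11)
4955 T = 34804 + 6437.2 + 53797 = 95038
T ≈ 19.18 °C — below 100 °C, confirming all the steam condensed.

T_f ≈ 19.2 °C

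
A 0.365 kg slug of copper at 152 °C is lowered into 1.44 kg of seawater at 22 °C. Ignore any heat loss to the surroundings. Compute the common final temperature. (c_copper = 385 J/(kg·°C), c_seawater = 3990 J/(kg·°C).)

T_f ≈ 25.1 °C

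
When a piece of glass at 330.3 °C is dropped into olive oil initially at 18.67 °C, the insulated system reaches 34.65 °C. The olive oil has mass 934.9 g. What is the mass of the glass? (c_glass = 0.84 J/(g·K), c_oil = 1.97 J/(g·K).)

m ≈ 119 g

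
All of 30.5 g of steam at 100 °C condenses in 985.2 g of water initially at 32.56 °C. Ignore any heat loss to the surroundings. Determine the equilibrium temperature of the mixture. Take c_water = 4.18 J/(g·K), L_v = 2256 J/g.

T_f ≈ 50.8 °C

Setting the total heat transfer to zero:
latent heat released on condensation: 30.5×2256 = 68808
  condensed water 100 °C→T: 127.49(T − 100)
  water warms: 985.2×4.18×(T − 32.56) = 4118.1(T − 32.56)
4245.6 T = 68808 + 12749 + 134087 = 215644
T ≈ 50.79 °C, under the boiling point, so the assumption holds.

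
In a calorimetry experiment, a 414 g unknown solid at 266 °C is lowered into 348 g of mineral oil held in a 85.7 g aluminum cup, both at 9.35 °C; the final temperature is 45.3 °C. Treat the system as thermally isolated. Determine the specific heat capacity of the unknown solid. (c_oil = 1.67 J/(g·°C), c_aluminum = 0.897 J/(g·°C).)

Heat gained plus heat lost sum to zero:
414·c·(45.3 − 266) + 348·1.67·(45.3 − 9.35) + 85.7·0.897·(45.3 − 9.35) = 0
-91370 c = -23656
c = -23656/-91370 ≈ 0.2589 J/(g·°C)

c ≈ 0.259 J/(g·°C)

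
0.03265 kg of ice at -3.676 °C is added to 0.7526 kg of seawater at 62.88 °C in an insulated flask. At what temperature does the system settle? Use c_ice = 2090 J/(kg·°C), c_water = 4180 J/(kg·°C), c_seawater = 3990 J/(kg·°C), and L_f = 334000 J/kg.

T_f ≈ 56.6 °C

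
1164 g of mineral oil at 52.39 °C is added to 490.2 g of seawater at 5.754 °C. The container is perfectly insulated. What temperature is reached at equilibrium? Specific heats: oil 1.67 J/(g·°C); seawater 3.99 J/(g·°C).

T_f ≈ 29.0 °C

Let T be the final temperature. ΣQ_i = 0:
1164×1.67×(T − 52.39) + 490.2×3.99×(T − 5.754) = 0
3899.8 T = 113094
T = 113094 / 3899.8 = 29 °C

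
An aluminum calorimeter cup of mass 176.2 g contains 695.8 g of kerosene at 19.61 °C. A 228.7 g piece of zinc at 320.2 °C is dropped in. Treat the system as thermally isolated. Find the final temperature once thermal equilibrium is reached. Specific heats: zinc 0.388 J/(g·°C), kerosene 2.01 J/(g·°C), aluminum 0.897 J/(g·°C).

Net heat exchanged in the isolated system is zero:
228.7*0.388*(T − 320.2) + 695.8*2.01*(T − 19.61) + 176.2*0.897*(T − 19.61) = 0
88.74(T − 320.2) + 1398.6(T − 19.61) + 158.05(T − 19.61) = 0
(88.74 + 1398.6 + 158.05) T = 88.74*320.2 + 1398.6*19.61 + 158.05*19.61
T = 58938/1645.3 ≈ 35.82 °C

T_f ≈ 35.8 °C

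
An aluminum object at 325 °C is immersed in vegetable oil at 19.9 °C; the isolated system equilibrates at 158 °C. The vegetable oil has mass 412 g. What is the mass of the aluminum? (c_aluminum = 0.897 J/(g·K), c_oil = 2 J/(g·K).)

m ≈ 760 g

|Q_aluminum| = |Q_oil|:
m·0.897·(325 − 158) = 412·2·(158 − 19.9)
149.8 m = 113794  ⇒  m ≈ 759.6 g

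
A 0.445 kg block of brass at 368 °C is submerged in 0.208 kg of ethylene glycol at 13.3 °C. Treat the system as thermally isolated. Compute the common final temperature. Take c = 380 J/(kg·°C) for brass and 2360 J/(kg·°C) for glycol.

T_f ≈ 104.2 °C

With ΣQ=0 the equilibrium temperature is the m·c-weighted mean:
T_f = (169.1*368 + 490.88*13.3) / (169.1 + 490.88)
    = 68758 / 659.98 ≈ 104.18 °C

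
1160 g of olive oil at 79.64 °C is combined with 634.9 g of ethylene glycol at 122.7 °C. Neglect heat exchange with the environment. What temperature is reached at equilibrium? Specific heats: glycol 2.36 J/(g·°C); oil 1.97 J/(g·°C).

T_f ≈ 96.7 °C

Heat lost by the glycol equals heat gained by the oil:
634.9·2.36·(122.7 − T) = 1160·1.97·(T − 79.64)
1498.4(122.7 − T) = 2285.2(T − 79.64)
3783.6 T = 365843  ⇒  T ≈ 96.69 °C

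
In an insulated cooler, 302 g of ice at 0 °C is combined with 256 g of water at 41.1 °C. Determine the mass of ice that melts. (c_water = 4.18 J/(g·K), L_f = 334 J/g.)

m_melted ≈ 132 g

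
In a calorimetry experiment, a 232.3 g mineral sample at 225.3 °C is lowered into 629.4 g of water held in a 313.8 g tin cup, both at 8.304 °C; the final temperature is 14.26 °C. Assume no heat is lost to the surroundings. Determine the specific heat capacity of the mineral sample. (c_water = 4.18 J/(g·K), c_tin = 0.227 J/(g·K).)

Heat gained plus heat lost sum to zero:
232.3×c×(14.26 − 225.3) + 629.4×4.18×(14.26 − 8.304) + 313.8×0.227×(14.26 − 8.304) = 0
-49025 c = -16094
c = -16094/-49025 ≈ 0.3283 J/(g·K)

c ≈ 0.328 J/(g·K)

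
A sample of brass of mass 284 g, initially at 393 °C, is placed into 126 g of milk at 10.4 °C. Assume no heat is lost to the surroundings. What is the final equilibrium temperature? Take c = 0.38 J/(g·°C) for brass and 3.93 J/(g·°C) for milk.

Taking heat into each body as positive, Σ m c ΔT = 0:
284·0.38·(T − 393) + 126·3.93·(T − 10.4) = 0
107.92(T − 393) + 495.18(T − 10.4) = 0
603.1 T = 47562
T ≈ 78.86 °C

T_f ≈ 78.9 °C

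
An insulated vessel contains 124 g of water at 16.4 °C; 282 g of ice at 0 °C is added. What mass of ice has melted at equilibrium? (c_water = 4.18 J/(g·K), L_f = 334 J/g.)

m_melted ≈ 25.5 g

Cooling the water to 0 °C releases 124×4.18×16.4 = 8500.4 J.
To melt every bit of ice: 282×334 = 94188 J.
That's not enough to melt it all — equilibrium is at 0 °C with ice remaining.
m_melted×334 = 8500.4  ⇒  m_melted ≈ 25.45 g.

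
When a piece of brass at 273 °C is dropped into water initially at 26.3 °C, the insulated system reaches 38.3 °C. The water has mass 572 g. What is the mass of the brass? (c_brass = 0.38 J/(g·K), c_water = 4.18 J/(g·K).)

m ≈ 322 g

Energy conservation, ΣQ = 0:
m×0.38×(38.3 − 273) + 572×4.18×(38.3 − 26.3) = 0
-89.19 m = -28692
m = -28692/-89.19 ≈ 321.7 g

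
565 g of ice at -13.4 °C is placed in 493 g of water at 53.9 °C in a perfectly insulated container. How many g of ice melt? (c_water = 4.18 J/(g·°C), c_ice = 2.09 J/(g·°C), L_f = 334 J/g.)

m_melted ≈ 285 g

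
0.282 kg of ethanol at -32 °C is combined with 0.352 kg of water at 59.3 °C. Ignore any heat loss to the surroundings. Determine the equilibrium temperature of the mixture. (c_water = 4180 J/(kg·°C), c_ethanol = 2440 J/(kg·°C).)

T_f is the heat-capacity-weighted average of the initial temperatures:
T_f = (1471.4×59.3 + 688.08×(-32)) / (1471.4 + 688.08)
    = 65233 / 2159.4 ≈ 30.21 °C

T_f ≈ 30.2 °C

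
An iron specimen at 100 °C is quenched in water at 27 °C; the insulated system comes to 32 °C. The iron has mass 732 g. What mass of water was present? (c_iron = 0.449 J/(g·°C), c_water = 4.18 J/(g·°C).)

m ≈ 1070 g

Conservation of energy gives ΣQ = 0:
732×0.449×(32 − 100) + m×4.18×(32 − 27) = 0
20.9 m = 22349
m = 22349/20.9 ≈ 1069 g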